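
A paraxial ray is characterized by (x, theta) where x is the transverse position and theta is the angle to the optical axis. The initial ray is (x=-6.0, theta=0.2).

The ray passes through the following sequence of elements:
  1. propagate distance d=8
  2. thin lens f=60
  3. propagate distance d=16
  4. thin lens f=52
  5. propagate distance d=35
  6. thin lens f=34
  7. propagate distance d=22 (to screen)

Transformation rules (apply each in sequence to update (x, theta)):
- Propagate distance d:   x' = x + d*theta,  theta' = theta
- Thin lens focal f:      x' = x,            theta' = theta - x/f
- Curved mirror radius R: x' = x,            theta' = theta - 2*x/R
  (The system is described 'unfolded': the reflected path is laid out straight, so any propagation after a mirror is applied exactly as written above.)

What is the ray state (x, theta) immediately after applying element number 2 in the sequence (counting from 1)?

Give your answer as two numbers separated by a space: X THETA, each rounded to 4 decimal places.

Initial: x=-6.0000 theta=0.2000
After 1 (propagate distance d=8): x=-4.4000 theta=0.2000
After 2 (thin lens f=60): x=-4.4000 theta=41/150 (≈0.2733)
Rounded to 4 decimal places: x = -4.4000, theta = 0.2733

Answer: -4.4000 0.2733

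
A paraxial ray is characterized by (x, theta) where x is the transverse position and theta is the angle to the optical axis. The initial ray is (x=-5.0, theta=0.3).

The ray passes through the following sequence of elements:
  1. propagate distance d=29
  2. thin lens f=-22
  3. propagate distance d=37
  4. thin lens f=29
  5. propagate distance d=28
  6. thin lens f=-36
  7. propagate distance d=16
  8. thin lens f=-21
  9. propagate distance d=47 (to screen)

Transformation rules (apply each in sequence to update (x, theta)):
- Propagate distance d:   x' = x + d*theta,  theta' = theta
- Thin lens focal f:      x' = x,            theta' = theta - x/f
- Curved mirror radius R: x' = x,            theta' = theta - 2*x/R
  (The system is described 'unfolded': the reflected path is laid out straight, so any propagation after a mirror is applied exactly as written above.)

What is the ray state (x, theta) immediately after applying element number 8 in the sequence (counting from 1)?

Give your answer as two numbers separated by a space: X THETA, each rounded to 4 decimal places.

Answer: 15.8746 0.8835

Derivation:
Initial: x=-5.0000 theta=0.3000
After 1 (propagate distance d=29): x=3.7000 theta=0.3000
After 2 (thin lens f=-22): x=3.7000 theta=103/220 (≈0.4682)
After 3 (propagate distance d=37): x=925/44 (≈21.0227) theta=103/220 (≈0.4682)
After 4 (thin lens f=29): x=925/44 (≈21.0227) theta=-819/3190 (≈-0.2567)
After 5 (propagate distance d=28): x=88261/6380 (≈13.8340) theta=-819/3190 (≈-0.2567)
After 6 (thin lens f=-36): x=88261/6380 (≈13.8340) theta=2663/20880 (≈0.1275)
After 7 (propagate distance d=16): x=911521/57420 (≈15.8746) theta=2663/20880 (≈0.1275)
After 8 (thin lens f=-21): x=911521/57420 (≈15.8746) theta=4261237/4823280 (≈0.8835)
Rounded to 4 decimal places: x = 15.8746, theta = 0.8835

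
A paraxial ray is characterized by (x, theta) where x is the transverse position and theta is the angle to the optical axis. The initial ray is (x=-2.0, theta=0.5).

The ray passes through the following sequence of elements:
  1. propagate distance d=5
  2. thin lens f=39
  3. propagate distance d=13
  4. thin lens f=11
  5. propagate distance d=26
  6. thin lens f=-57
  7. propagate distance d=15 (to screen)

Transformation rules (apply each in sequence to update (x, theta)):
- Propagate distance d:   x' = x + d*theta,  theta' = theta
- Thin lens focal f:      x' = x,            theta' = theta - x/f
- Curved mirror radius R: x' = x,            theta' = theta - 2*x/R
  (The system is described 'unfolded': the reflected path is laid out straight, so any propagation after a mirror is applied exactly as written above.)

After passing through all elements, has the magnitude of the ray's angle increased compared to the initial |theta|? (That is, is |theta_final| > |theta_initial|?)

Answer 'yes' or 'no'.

Answer: no

Derivation:
Initial: x=-2.0000 theta=0.5000
After 1 (propagate distance d=5): x=0.5000 theta=0.5000
After 2 (thin lens f=39): x=0.5000 theta=19/39 (≈0.4872)
After 3 (propagate distance d=13): x=41/6 (≈6.8333) theta=19/39 (≈0.4872)
After 4 (thin lens f=11): x=41/6 (≈6.8333) theta=-115/858 (≈-0.1340)
After 5 (propagate distance d=26): x=221/66 (≈3.3485) theta=-115/858 (≈-0.1340)
After 6 (thin lens f=-57): x=221/66 (≈3.3485) theta=-1841/24453 (≈-0.0753)
After 7 (propagate distance d=15 (to screen)): x=12059/5434 (≈2.2192) theta=-1841/24453 (≈-0.0753)
|theta_initial|=0.5000 |theta_final|=1841/24453 (≈0.0753) -> not increased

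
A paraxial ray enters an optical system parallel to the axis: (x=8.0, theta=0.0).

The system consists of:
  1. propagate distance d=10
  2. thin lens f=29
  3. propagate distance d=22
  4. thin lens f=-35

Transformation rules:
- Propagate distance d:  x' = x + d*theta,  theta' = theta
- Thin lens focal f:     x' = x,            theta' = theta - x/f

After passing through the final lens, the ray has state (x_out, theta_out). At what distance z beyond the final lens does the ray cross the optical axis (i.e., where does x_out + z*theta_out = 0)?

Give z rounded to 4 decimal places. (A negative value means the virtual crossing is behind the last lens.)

Answer: 8.7500

Derivation:
Initial: x=8.0000 theta=0.0000
After 1 (propagate distance d=10): x=8.0000 theta=0.0000
After 2 (thin lens f=29): x=8.0000 theta=-8/29 (≈-0.2759)
After 3 (propagate distance d=22): x=56/29 (≈1.9310) theta=-8/29 (≈-0.2759)
After 4 (thin lens f=-35): x=56/29 (≈1.9310) theta=-32/145 (≈-0.2207)
z_focus = -x_out/theta_out = -(56/29)/(-32/145) = 8.7500
Rounded to 4 decimal places: z = 8.7500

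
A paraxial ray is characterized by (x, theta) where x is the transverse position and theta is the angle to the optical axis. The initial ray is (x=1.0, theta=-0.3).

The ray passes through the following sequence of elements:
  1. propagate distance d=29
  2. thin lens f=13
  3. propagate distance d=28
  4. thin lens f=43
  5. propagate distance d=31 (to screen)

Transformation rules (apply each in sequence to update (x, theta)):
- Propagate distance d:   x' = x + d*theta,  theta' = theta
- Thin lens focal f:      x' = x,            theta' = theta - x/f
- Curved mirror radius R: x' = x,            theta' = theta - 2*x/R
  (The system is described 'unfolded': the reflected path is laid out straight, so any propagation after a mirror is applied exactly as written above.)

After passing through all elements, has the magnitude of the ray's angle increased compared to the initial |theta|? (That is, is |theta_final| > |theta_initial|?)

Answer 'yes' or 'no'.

Initial: x=1.0000 theta=-0.3000
After 1 (propagate distance d=29): x=-7.7000 theta=-0.3000
After 2 (thin lens f=13): x=-7.7000 theta=19/65 (≈0.2923)
After 3 (propagate distance d=28): x=63/130 (≈0.4846) theta=19/65 (≈0.2923)
After 4 (thin lens f=43): x=63/130 (≈0.4846) theta=1571/5590 (≈0.2810)
After 5 (propagate distance d=31 (to screen)): x=5141/559 (≈9.1968) theta=1571/5590 (≈0.2810)
|theta_initial|=0.3000 |theta_final|=1571/5590 (≈0.2810) -> not increased

Answer: no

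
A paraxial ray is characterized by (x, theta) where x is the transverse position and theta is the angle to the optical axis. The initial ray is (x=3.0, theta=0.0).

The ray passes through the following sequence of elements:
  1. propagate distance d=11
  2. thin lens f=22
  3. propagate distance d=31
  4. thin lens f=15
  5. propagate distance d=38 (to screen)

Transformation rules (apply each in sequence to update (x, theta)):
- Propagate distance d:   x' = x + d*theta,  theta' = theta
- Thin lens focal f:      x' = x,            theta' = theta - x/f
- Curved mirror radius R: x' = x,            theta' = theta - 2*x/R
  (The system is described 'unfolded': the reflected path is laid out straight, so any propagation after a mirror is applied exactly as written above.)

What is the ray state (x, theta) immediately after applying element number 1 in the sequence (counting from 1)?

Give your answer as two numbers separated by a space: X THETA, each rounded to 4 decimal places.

Answer: 3.0000 0.0000

Derivation:
Initial: x=3.0000 theta=0.0000
After 1 (propagate distance d=11): x=3.0000 theta=0.0000
Rounded to 4 decimal places: x = 3.0000, theta = 0.0000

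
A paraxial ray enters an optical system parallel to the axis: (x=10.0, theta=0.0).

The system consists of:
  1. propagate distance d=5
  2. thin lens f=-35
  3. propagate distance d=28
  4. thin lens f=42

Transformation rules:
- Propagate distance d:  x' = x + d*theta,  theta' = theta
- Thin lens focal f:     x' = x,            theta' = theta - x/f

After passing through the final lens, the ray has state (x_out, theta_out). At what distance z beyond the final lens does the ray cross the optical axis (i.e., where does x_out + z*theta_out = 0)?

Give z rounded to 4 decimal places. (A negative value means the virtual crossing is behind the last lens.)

Initial: x=10.0000 theta=0.0000
After 1 (propagate distance d=5): x=10.0000 theta=0.0000
After 2 (thin lens f=-35): x=10.0000 theta=2/7 (≈0.2857)
After 3 (propagate distance d=28): x=18.0000 theta=2/7 (≈0.2857)
After 4 (thin lens f=42): x=18.0000 theta=-1/7 (≈-0.1429)
z_focus = -x_out/theta_out = -(18.0000)/(-1/7) = 126.0000
Rounded to 4 decimal places: z = 126.0000

Answer: 126.0000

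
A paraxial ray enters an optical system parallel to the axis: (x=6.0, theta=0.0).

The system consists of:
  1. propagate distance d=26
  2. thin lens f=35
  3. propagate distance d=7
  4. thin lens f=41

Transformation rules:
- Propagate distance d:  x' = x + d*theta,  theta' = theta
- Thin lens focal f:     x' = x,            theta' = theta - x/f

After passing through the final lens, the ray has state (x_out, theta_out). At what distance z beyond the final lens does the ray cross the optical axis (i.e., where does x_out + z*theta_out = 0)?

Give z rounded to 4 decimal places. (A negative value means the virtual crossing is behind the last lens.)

Initial: x=6.0000 theta=0.0000
After 1 (propagate distance d=26): x=6.0000 theta=0.0000
After 2 (thin lens f=35): x=6.0000 theta=-6/35 (≈-0.1714)
After 3 (propagate distance d=7): x=4.8000 theta=-6/35 (≈-0.1714)
After 4 (thin lens f=41): x=4.8000 theta=-414/1435 (≈-0.2885)
z_focus = -x_out/theta_out = -(4.8000)/(-414/1435) = 1148/69 ≈ 16.6377
Rounded to 4 decimal places: z = 16.6377

Answer: 16.6377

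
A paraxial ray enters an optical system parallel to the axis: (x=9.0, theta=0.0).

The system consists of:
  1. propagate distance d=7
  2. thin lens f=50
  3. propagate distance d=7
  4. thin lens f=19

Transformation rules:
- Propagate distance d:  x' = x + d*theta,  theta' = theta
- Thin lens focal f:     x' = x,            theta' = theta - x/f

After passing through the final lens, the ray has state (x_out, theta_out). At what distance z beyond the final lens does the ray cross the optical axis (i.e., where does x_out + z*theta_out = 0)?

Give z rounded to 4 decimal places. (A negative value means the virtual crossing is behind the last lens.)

Answer: 13.1774

Derivation:
Initial: x=9.0000 theta=0.0000
After 1 (propagate distance d=7): x=9.0000 theta=0.0000
After 2 (thin lens f=50): x=9.0000 theta=-0.1800
After 3 (propagate distance d=7): x=7.7400 theta=-0.1800
After 4 (thin lens f=19): x=7.7400 theta=-279/475 (≈-0.5874)
z_focus = -x_out/theta_out = -(7.7400)/(-279/475) = 817/62 ≈ 13.1774
Rounded to 4 decimal places: z = 13.1774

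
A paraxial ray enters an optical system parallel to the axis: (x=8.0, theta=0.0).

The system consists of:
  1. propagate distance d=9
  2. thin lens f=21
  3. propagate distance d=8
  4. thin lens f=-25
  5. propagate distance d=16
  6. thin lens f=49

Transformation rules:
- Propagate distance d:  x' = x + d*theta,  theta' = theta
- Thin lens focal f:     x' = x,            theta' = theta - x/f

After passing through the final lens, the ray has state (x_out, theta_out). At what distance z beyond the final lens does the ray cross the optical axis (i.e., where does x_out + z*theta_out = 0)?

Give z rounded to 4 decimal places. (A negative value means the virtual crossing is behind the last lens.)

Answer: 9.0388

Derivation:
Initial: x=8.0000 theta=0.0000
After 1 (propagate distance d=9): x=8.0000 theta=0.0000
After 2 (thin lens f=21): x=8.0000 theta=-8/21 (≈-0.3810)
After 3 (propagate distance d=8): x=104/21 (≈4.9524) theta=-8/21 (≈-0.3810)
After 4 (thin lens f=-25): x=104/21 (≈4.9524) theta=-32/175 (≈-0.1829)
After 5 (propagate distance d=16): x=152/75 (≈2.0267) theta=-32/175 (≈-0.1829)
After 6 (thin lens f=49): x=152/75 (≈2.0267) theta=-824/3675 (≈-0.2242)
z_focus = -x_out/theta_out = -(152/75)/(-824/3675) = 931/103 ≈ 9.0388
Rounded to 4 decimal places: z = 9.0388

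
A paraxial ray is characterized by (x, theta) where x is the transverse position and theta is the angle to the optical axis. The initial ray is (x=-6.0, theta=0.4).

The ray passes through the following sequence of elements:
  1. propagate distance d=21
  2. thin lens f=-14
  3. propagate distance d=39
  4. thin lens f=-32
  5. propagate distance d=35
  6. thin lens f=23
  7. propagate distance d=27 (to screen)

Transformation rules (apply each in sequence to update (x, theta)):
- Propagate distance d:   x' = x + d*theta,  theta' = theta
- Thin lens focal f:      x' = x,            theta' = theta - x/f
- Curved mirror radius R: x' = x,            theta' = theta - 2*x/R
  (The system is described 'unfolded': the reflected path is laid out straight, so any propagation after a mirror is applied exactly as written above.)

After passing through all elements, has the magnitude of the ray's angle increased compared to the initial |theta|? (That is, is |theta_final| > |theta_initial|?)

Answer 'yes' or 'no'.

Initial: x=-6.0000 theta=0.4000
After 1 (propagate distance d=21): x=2.4000 theta=0.4000
After 2 (thin lens f=-14): x=2.4000 theta=4/7 (≈0.5714)
After 3 (propagate distance d=39): x=864/35 (≈24.6857) theta=4/7 (≈0.5714)
After 4 (thin lens f=-32): x=864/35 (≈24.6857) theta=47/35 (≈1.3429)
After 5 (propagate distance d=35): x=2509/35 (≈71.6857) theta=47/35 (≈1.3429)
After 6 (thin lens f=23): x=2509/35 (≈71.6857) theta=-204/115 (≈-1.7739)
After 7 (propagate distance d=27 (to screen)): x=19151/805 (≈23.7901) theta=-204/115 (≈-1.7739)
|theta_initial|=0.4000 |theta_final|=204/115 (≈1.7739) -> increased

Answer: yes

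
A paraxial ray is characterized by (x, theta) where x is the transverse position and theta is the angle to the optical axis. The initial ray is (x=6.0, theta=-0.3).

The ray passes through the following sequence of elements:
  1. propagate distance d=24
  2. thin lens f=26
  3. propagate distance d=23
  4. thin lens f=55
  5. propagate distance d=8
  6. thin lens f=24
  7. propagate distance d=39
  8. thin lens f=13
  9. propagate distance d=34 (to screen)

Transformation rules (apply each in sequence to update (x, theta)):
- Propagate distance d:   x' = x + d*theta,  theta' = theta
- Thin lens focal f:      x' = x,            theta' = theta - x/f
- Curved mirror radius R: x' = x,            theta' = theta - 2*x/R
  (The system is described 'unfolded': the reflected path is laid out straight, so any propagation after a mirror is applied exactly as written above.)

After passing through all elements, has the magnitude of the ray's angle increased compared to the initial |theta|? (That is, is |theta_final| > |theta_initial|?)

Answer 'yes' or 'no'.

Answer: no

Derivation:
Initial: x=6.0000 theta=-0.3000
After 1 (propagate distance d=24): x=-1.2000 theta=-0.3000
After 2 (thin lens f=26): x=-1.2000 theta=-33/130 (≈-0.2538)
After 3 (propagate distance d=23): x=-183/26 (≈-7.0385) theta=-33/130 (≈-0.2538)
After 4 (thin lens f=55): x=-183/26 (≈-7.0385) theta=-18/143 (≈-0.1259)
After 5 (propagate distance d=8): x=-177/22 (≈-8.0455) theta=-18/143 (≈-0.1259)
After 6 (thin lens f=24): x=-177/22 (≈-8.0455) theta=479/2288 (≈0.2094)
After 7 (propagate distance d=39): x=21/176 (≈0.1193) theta=479/2288 (≈0.2094)
After 8 (thin lens f=13): x=21/176 (≈0.1193) theta=229/1144 (≈0.2002)
After 9 (propagate distance d=34 (to screen)): x=15845/2288 (≈6.9253) theta=229/1144 (≈0.2002)
|theta_initial|=0.3000 |theta_final|=229/1144 (≈0.2002) -> not increased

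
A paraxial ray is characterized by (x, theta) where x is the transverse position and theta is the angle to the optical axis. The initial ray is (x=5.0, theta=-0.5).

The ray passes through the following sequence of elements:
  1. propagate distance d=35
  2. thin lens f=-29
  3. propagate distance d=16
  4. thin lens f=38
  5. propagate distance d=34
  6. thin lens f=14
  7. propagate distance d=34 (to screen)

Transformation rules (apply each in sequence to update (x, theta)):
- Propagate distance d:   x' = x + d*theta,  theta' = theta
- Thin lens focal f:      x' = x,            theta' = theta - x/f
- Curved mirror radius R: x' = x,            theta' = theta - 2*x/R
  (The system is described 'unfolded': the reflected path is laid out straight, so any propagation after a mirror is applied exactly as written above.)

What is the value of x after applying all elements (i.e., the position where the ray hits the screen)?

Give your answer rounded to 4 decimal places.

Answer: 42.1990

Derivation:
Initial: x=5.0000 theta=-0.5000
After 1 (propagate distance d=35): x=-12.5000 theta=-0.5000
After 2 (thin lens f=-29): x=-12.5000 theta=-27/29 (≈-0.9310)
After 3 (propagate distance d=16): x=-1589/58 (≈-27.3966) theta=-27/29 (≈-0.9310)
After 4 (thin lens f=38): x=-1589/58 (≈-27.3966) theta=-463/2204 (≈-0.2101)
After 5 (propagate distance d=34): x=-19031/551 (≈-34.5390) theta=-463/2204 (≈-0.2101)
After 6 (thin lens f=14): x=-19031/551 (≈-34.5390) theta=34821/15428 (≈2.2570)
After 7 (propagate distance d=34 (to screen)): x=325523/7714 (≈42.1990) theta=34821/15428 (≈2.2570)
Rounded to 4 decimal places: x = 42.1990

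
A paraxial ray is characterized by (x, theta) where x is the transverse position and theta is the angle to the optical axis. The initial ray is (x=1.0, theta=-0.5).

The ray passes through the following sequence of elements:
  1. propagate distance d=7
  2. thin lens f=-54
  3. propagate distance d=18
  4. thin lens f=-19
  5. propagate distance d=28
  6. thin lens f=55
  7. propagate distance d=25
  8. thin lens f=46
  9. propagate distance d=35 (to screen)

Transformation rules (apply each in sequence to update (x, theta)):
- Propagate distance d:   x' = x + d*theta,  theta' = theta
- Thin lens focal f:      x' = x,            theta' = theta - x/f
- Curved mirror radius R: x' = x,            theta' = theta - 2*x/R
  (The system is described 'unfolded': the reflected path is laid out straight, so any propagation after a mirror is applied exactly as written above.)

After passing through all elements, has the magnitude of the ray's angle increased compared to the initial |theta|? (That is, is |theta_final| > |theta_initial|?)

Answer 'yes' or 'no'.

Answer: yes

Derivation:
Initial: x=1.0000 theta=-0.5000
After 1 (propagate distance d=7): x=-2.5000 theta=-0.5000
After 2 (thin lens f=-54): x=-2.5000 theta=-59/108 (≈-0.5463)
After 3 (propagate distance d=18): x=-37/3 (≈-12.3333) theta=-59/108 (≈-0.5463)
After 4 (thin lens f=-19): x=-37/3 (≈-12.3333) theta=-2453/2052 (≈-1.1954)
After 5 (propagate distance d=28): x=-23498/513 (≈-45.8051) theta=-2453/2052 (≈-1.1954)
After 6 (thin lens f=55): x=-23498/513 (≈-45.8051) theta=-4547/12540 (≈-0.3626)
After 7 (propagate distance d=25): x=-1238527/22572 (≈-54.8701) theta=-4547/12540 (≈-0.3626)
After 8 (thin lens f=46): x=-1238527/22572 (≈-54.8701) theta=187399/225720 (≈0.8302)
After 9 (propagate distance d=35 (to screen)): x=-1165261/45144 (≈-25.8121) theta=187399/225720 (≈0.8302)
|theta_initial|=0.5000 |theta_final|=187399/225720 (≈0.8302) -> increased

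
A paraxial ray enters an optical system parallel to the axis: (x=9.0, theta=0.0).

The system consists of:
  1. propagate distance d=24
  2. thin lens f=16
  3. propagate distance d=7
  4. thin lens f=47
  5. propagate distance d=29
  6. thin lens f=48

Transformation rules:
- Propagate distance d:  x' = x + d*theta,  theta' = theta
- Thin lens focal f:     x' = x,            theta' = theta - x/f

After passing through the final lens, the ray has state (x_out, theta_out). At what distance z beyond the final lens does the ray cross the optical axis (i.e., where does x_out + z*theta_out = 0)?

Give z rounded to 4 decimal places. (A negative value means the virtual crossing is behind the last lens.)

Initial: x=9.0000 theta=0.0000
After 1 (propagate distance d=24): x=9.0000 theta=0.0000
After 2 (thin lens f=16): x=9.0000 theta=-0.5625
After 3 (propagate distance d=7): x=5.0625 theta=-0.5625
After 4 (thin lens f=47): x=5.0625 theta=-63/94 (≈-0.6702)
After 5 (propagate distance d=29): x=-10809/752 (≈-14.3737) theta=-63/94 (≈-0.6702)
After 6 (thin lens f=48): x=-10809/752 (≈-14.3737) theta=-4461/12032 (≈-0.3708)
z_focus = -x_out/theta_out = -(-10809/752)/(-4461/12032) = -57648/1487 ≈ -38.7680
Rounded to 4 decimal places: z = -38.7680

Answer: -38.7680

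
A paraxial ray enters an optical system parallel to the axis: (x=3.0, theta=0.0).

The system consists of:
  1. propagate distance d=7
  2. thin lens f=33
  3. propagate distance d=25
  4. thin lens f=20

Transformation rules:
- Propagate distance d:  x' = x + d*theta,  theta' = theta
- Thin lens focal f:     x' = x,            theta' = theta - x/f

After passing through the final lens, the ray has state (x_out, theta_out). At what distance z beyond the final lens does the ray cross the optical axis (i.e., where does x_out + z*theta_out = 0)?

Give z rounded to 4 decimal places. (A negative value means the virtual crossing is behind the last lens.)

Answer: 5.7143

Derivation:
Initial: x=3.0000 theta=0.0000
After 1 (propagate distance d=7): x=3.0000 theta=0.0000
After 2 (thin lens f=33): x=3.0000 theta=-1/11 (≈-0.0909)
After 3 (propagate distance d=25): x=8/11 (≈0.7273) theta=-1/11 (≈-0.0909)
After 4 (thin lens f=20): x=8/11 (≈0.7273) theta=-7/55 (≈-0.1273)
z_focus = -x_out/theta_out = -(8/11)/(-7/55) = 40/7 ≈ 5.7143
Rounded to 4 decimal places: z = 5.7143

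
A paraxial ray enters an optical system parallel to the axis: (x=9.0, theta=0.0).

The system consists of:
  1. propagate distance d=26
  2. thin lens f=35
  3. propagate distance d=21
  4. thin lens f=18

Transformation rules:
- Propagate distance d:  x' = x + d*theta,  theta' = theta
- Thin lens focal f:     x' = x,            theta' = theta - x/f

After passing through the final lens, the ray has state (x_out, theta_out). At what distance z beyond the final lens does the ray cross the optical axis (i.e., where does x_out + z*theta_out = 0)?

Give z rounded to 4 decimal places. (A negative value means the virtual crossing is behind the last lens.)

Answer: 7.8750

Derivation:
Initial: x=9.0000 theta=0.0000
After 1 (propagate distance d=26): x=9.0000 theta=0.0000
After 2 (thin lens f=35): x=9.0000 theta=-9/35 (≈-0.2571)
After 3 (propagate distance d=21): x=3.6000 theta=-9/35 (≈-0.2571)
After 4 (thin lens f=18): x=3.6000 theta=-16/35 (≈-0.4571)
z_focus = -x_out/theta_out = -(3.6000)/(-16/35) = 7.8750
Rounded to 4 decimal places: z = 7.8750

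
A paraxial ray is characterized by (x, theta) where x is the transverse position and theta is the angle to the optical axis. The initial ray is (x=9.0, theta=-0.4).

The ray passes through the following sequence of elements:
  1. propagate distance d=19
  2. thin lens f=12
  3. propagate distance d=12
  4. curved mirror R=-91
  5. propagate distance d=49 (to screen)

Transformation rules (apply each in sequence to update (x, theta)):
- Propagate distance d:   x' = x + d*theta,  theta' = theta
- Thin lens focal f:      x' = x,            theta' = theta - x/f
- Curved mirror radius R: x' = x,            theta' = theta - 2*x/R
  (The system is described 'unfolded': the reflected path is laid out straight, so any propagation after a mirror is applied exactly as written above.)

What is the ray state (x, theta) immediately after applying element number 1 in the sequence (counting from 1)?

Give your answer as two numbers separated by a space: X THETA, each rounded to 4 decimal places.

Initial: x=9.0000 theta=-0.4000
After 1 (propagate distance d=19): x=1.4000 theta=-0.4000
Rounded to 4 decimal places: x = 1.4000, theta = -0.4000

Answer: 1.4000 -0.4000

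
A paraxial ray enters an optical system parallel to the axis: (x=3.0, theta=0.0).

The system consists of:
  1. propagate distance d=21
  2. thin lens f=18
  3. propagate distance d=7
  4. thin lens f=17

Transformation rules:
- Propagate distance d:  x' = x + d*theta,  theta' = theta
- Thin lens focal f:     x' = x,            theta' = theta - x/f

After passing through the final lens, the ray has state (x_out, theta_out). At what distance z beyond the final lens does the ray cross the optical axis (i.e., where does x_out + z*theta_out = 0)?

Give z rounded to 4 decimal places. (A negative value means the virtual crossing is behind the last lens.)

Initial: x=3.0000 theta=0.0000
After 1 (propagate distance d=21): x=3.0000 theta=0.0000
After 2 (thin lens f=18): x=3.0000 theta=-1/6 (≈-0.1667)
After 3 (propagate distance d=7): x=11/6 (≈1.8333) theta=-1/6 (≈-0.1667)
After 4 (thin lens f=17): x=11/6 (≈1.8333) theta=-14/51 (≈-0.2745)
z_focus = -x_out/theta_out = -(11/6)/(-14/51) = 187/28 ≈ 6.6786
Rounded to 4 decimal places: z = 6.6786

Answer: 6.6786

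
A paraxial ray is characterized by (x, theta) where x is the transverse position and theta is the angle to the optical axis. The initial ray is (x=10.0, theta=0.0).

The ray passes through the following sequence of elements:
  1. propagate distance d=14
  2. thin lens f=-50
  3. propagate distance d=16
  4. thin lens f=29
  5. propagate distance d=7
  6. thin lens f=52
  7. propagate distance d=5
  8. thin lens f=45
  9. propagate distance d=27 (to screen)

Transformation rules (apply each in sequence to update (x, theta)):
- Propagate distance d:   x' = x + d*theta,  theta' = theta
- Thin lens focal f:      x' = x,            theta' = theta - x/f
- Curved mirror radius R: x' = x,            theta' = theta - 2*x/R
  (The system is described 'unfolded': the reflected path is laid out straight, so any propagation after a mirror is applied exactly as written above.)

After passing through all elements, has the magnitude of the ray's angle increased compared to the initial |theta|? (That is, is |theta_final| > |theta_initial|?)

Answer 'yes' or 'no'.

Initial: x=10.0000 theta=0.0000
After 1 (propagate distance d=14): x=10.0000 theta=0.0000
After 2 (thin lens f=-50): x=10.0000 theta=0.2000
After 3 (propagate distance d=16): x=13.2000 theta=0.2000
After 4 (thin lens f=29): x=13.2000 theta=-37/145 (≈-0.2552)
After 5 (propagate distance d=7): x=331/29 (≈11.4138) theta=-37/145 (≈-0.2552)
After 6 (thin lens f=52): x=331/29 (≈11.4138) theta=-3579/7540 (≈-0.4747)
After 7 (propagate distance d=5): x=13633/1508 (≈9.0405) theta=-3579/7540 (≈-0.4747)
After 8 (thin lens f=45): x=13633/1508 (≈9.0405) theta=-11461/16965 (≈-0.6756)
After 9 (propagate distance d=27 (to screen)): x=-69367/7540 (≈-9.1999) theta=-11461/16965 (≈-0.6756)
|theta_initial|=0.0000 |theta_final|=11461/16965 (≈0.6756) -> increased

Answer: yes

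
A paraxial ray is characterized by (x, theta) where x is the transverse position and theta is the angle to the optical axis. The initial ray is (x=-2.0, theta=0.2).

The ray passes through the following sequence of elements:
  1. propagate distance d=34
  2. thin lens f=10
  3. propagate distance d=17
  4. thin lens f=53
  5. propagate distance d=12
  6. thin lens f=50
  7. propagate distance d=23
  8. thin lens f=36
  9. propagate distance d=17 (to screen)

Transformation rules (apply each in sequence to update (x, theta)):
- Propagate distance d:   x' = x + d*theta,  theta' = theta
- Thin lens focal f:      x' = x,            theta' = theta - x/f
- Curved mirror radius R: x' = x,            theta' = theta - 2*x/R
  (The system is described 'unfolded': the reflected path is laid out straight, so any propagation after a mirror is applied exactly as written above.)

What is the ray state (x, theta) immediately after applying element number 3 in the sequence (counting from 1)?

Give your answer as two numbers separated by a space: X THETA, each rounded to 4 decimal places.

Initial: x=-2.0000 theta=0.2000
After 1 (propagate distance d=34): x=4.8000 theta=0.2000
After 2 (thin lens f=10): x=4.8000 theta=-0.2800
After 3 (propagate distance d=17): x=0.0400 theta=-0.2800
Rounded to 4 decimal places: x = 0.0400, theta = -0.2800

Answer: 0.0400 -0.2800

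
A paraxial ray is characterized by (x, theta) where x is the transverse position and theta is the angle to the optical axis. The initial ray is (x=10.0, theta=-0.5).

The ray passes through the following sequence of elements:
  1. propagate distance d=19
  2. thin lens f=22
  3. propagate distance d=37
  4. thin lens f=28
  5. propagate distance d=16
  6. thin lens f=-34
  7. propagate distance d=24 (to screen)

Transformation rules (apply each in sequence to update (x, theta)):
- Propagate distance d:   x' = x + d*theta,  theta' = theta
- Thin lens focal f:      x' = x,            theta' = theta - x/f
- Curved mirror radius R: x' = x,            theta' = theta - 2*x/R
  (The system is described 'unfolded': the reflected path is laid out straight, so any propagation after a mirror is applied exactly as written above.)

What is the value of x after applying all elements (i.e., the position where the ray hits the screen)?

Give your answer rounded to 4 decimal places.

Answer: -24.4379

Derivation:
Initial: x=10.0000 theta=-0.5000
After 1 (propagate distance d=19): x=0.5000 theta=-0.5000
After 2 (thin lens f=22): x=0.5000 theta=-23/44 (≈-0.5227)
After 3 (propagate distance d=37): x=-829/44 (≈-18.8409) theta=-23/44 (≈-0.5227)
After 4 (thin lens f=28): x=-829/44 (≈-18.8409) theta=185/1232 (≈0.1502)
After 5 (propagate distance d=16): x=-5063/308 (≈-16.4383) theta=185/1232 (≈0.1502)
After 6 (thin lens f=-34): x=-5063/308 (≈-16.4383) theta=-6981/20944 (≈-0.3333)
After 7 (propagate distance d=24 (to screen)): x=-127957/5236 (≈-24.4379) theta=-6981/20944 (≈-0.3333)
Rounded to 4 decimal places: x = -24.4379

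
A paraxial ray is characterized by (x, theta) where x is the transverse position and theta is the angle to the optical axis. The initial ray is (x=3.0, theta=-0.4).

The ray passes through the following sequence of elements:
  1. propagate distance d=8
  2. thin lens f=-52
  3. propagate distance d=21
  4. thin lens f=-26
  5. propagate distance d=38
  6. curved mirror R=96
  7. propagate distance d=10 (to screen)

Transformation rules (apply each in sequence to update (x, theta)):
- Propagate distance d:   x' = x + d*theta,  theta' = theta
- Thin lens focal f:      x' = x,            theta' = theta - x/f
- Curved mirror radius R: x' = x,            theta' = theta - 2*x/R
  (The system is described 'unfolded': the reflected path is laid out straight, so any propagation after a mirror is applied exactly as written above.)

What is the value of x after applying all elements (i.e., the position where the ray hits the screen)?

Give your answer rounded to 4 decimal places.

Initial: x=3.0000 theta=-0.4000
After 1 (propagate distance d=8): x=-0.2000 theta=-0.4000
After 2 (thin lens f=-52): x=-0.2000 theta=-21/52 (≈-0.4038)
After 3 (propagate distance d=21): x=-2257/260 (≈-8.6808) theta=-21/52 (≈-0.4038)
After 4 (thin lens f=-26): x=-2257/260 (≈-8.6808) theta=-4987/6760 (≈-0.7377)
After 5 (propagate distance d=38): x=-62047/1690 (≈-36.7142) theta=-4987/6760 (≈-0.7377)
After 6 (curved mirror R=96): x=-62047/1690 (≈-36.7142) theta=2203/81120 (≈0.0272)
After 7 (propagate distance d=10 (to screen)): x=-113701/3120 (≈-36.4426) theta=2203/81120 (≈0.0272)
Rounded to 4 decimal places: x = -36.4426

Answer: -36.4426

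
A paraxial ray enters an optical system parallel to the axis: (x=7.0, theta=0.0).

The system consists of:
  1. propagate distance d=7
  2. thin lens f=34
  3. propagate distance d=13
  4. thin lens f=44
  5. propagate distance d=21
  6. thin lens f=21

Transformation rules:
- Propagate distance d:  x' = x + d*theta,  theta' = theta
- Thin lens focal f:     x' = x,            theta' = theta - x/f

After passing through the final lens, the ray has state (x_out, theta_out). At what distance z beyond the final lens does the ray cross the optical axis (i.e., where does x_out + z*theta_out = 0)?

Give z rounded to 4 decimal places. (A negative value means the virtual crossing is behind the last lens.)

Answer: -10.0227

Derivation:
Initial: x=7.0000 theta=0.0000
After 1 (propagate distance d=7): x=7.0000 theta=0.0000
After 2 (thin lens f=34): x=7.0000 theta=-7/34 (≈-0.2059)
After 3 (propagate distance d=13): x=147/34 (≈4.3235) theta=-7/34 (≈-0.2059)
After 4 (thin lens f=44): x=147/34 (≈4.3235) theta=-455/1496 (≈-0.3041)
After 5 (propagate distance d=21): x=-3087/1496 (≈-2.0635) theta=-455/1496 (≈-0.3041)
After 6 (thin lens f=21): x=-3087/1496 (≈-2.0635) theta=-7/34 (≈-0.2059)
z_focus = -x_out/theta_out = -(-3087/1496)/(-7/34) = -441/44 ≈ -10.0227
Rounded to 4 decimal places: z = -10.0227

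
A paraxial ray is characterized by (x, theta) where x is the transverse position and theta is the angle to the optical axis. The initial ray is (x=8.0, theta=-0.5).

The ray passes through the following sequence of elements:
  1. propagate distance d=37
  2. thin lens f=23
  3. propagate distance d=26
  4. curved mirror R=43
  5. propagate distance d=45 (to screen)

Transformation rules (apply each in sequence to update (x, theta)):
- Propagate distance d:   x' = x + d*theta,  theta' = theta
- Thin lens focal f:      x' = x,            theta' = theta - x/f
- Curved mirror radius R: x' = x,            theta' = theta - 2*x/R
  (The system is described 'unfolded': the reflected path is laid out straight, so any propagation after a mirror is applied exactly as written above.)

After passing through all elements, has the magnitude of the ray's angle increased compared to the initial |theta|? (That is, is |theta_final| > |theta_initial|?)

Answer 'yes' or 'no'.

Answer: no

Derivation:
Initial: x=8.0000 theta=-0.5000
After 1 (propagate distance d=37): x=-10.5000 theta=-0.5000
After 2 (thin lens f=23): x=-10.5000 theta=-1/23 (≈-0.0435)
After 3 (propagate distance d=26): x=-535/46 (≈-11.6304) theta=-1/23 (≈-0.0435)
After 4 (curved mirror R=43): x=-535/46 (≈-11.6304) theta=492/989 (≈0.4975)
After 5 (propagate distance d=45 (to screen)): x=925/86 (≈10.7558) theta=492/989 (≈0.4975)
|theta_initial|=0.5000 |theta_final|=492/989 (≈0.4975) -> not increased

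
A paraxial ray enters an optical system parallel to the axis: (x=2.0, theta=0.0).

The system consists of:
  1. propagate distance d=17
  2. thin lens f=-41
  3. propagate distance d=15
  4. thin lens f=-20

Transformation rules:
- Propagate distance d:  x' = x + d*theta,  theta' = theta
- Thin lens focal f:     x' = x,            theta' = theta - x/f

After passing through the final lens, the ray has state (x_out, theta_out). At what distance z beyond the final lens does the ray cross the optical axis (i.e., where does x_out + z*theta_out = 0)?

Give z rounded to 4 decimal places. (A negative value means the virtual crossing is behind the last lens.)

Answer: -14.7368

Derivation:
Initial: x=2.0000 theta=0.0000
After 1 (propagate distance d=17): x=2.0000 theta=0.0000
After 2 (thin lens f=-41): x=2.0000 theta=2/41 (≈0.0488)
After 3 (propagate distance d=15): x=112/41 (≈2.7317) theta=2/41 (≈0.0488)
After 4 (thin lens f=-20): x=112/41 (≈2.7317) theta=38/205 (≈0.1854)
z_focus = -x_out/theta_out = -(112/41)/(38/205) = -280/19 ≈ -14.7368
Rounded to 4 decimal places: z = -14.7368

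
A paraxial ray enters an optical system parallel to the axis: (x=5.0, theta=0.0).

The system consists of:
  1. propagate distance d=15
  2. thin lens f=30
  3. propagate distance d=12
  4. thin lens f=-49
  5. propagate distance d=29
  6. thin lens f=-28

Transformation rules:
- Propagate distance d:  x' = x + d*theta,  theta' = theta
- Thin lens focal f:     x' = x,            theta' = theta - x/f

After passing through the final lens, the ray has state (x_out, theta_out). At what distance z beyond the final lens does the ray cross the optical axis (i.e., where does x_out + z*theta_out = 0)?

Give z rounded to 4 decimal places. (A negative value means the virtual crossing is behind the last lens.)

Answer: -0.5379

Derivation:
Initial: x=5.0000 theta=0.0000
After 1 (propagate distance d=15): x=5.0000 theta=0.0000
After 2 (thin lens f=30): x=5.0000 theta=-1/6 (≈-0.1667)
After 3 (propagate distance d=12): x=3.0000 theta=-1/6 (≈-0.1667)
After 4 (thin lens f=-49): x=3.0000 theta=-31/294 (≈-0.1054)
After 5 (propagate distance d=29): x=-17/294 (≈-0.0578) theta=-31/294 (≈-0.1054)
After 6 (thin lens f=-28): x=-17/294 (≈-0.0578) theta=-295/2744 (≈-0.1075)
z_focus = -x_out/theta_out = -(-17/294)/(-295/2744) = -476/885 ≈ -0.5379
Rounded to 4 decimal places: z = -0.5379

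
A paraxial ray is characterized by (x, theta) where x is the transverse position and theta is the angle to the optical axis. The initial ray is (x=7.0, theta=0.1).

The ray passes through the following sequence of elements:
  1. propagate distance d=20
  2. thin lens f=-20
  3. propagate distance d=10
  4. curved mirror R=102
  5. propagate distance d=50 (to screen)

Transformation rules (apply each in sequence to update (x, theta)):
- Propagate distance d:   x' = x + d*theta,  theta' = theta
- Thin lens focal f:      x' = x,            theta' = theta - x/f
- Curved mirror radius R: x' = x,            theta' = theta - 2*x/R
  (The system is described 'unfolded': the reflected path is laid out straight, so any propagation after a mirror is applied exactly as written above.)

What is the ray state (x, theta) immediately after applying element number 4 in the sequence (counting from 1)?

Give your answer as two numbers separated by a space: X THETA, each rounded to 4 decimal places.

Initial: x=7.0000 theta=0.1000
After 1 (propagate distance d=20): x=9.0000 theta=0.1000
After 2 (thin lens f=-20): x=9.0000 theta=0.5500
After 3 (propagate distance d=10): x=14.5000 theta=0.5500
After 4 (curved mirror R=102): x=14.5000 theta=271/1020 (≈0.2657)
Rounded to 4 decimal places: x = 14.5000, theta = 0.2657

Answer: 14.5000 0.2657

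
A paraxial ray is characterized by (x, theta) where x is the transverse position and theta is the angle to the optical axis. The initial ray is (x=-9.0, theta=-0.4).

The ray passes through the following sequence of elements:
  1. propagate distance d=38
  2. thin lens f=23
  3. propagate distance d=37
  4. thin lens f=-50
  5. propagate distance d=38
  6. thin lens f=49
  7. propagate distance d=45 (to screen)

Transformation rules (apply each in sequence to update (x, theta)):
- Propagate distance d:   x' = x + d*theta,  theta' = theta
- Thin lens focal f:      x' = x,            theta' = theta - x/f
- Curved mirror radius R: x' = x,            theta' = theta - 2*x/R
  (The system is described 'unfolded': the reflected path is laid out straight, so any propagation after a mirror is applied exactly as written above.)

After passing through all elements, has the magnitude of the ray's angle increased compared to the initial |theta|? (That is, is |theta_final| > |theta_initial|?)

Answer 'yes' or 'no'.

Initial: x=-9.0000 theta=-0.4000
After 1 (propagate distance d=38): x=-24.2000 theta=-0.4000
After 2 (thin lens f=23): x=-24.2000 theta=15/23 (≈0.6522)
After 3 (propagate distance d=37): x=-8/115 (≈-0.0696) theta=15/23 (≈0.6522)
After 4 (thin lens f=-50): x=-8/115 (≈-0.0696) theta=1871/2875 (≈0.6508)
After 5 (propagate distance d=38): x=70898/2875 (≈24.6602) theta=1871/2875 (≈0.6508)
After 6 (thin lens f=49): x=70898/2875 (≈24.6602) theta=20781/140875 (≈0.1475)
After 7 (propagate distance d=45 (to screen)): x=4409147/140875 (≈31.2983) theta=20781/140875 (≈0.1475)
|theta_initial|=0.4000 |theta_final|=20781/140875 (≈0.1475) -> not increased

Answer: no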